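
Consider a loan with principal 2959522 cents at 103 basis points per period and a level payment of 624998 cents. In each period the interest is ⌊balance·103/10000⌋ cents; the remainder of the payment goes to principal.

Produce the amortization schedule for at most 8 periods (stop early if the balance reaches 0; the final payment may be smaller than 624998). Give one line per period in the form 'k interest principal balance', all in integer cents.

1 30483 594515 2365007
2 24359 600639 1764368
3 18172 606826 1157542
4 11922 613076 544466
5 5607 544466 0

1. interest=⌊2959522·103/10000⌋=30483; principal=624998-30483=594515; balance=2959522-594515=2365007
2. interest=⌊2365007·103/10000⌋=24359; principal=624998-24359=600639; balance=2365007-600639=1764368
3. interest=⌊1764368·103/10000⌋=18172; principal=624998-18172=606826; balance=1764368-606826=1157542
4. interest=⌊1157542·103/10000⌋=11922; principal=624998-11922=613076; balance=1157542-613076=544466
5. interest=⌊544466·103/10000⌋=5607; principal=min(624998-5607,544466)=544466; balance=544466-544466=0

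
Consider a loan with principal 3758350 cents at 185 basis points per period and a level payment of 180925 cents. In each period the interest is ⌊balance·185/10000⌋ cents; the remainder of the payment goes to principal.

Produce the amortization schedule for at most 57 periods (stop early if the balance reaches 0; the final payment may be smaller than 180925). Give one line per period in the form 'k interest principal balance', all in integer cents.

1 69529 111396 3646954
2 67468 113457 3533497
3 65369 115556 3417941
4 63231 117694 3300247
5 61054 119871 3180376
6 58836 122089 3058287
7 56578 124347 2933940
8 54277 126648 2807292
9 51934 128991 2678301
10 49548 131377 2546924
11 47118 133807 2413117
12 44642 136283 2276834
13 42121 138804 2138030
14 39553 141372 1996658
15 36938 143987 1852671
16 34274 146651 1706020
17 31561 149364 1556656
18 28798 152127 1404529
19 25983 154942 1249587
20 23117 157808 1091779
21 20197 160728 931051
22 17224 163701 767350
23 14195 166730 600620
24 11111 169814 430806
25 7969 172956 257850
26 4770 176155 81695
27 1511 81695 0

1. interest=⌊3758350·185/10000⌋=69529; principal=180925-69529=111396; balance=3758350-111396=3646954
2. interest=⌊3646954·185/10000⌋=67468; principal=180925-67468=113457; balance=3646954-113457=3533497
3. interest=⌊3533497·185/10000⌋=65369; principal=180925-65369=115556; balance=3533497-115556=3417941
4. interest=⌊3417941·185/10000⌋=63231; principal=180925-63231=117694; balance=3417941-117694=3300247
5. interest=⌊3300247·185/10000⌋=61054; principal=180925-61054=119871; balance=3300247-119871=3180376
6. interest=⌊3180376·185/10000⌋=58836; principal=180925-58836=122089; balance=3180376-122089=3058287
7. interest=⌊3058287·185/10000⌋=56578; principal=180925-56578=124347; balance=3058287-124347=2933940
8. interest=⌊2933940·185/10000⌋=54277; principal=180925-54277=126648; balance=2933940-126648=2807292
9. interest=⌊2807292·185/10000⌋=51934; principal=180925-51934=128991; balance=2807292-128991=2678301
10. interest=⌊2678301·185/10000⌋=49548; principal=180925-49548=131377; balance=2678301-131377=2546924
11. interest=⌊2546924·185/10000⌋=47118; principal=180925-47118=133807; balance=2546924-133807=2413117
12. interest=⌊2413117·185/10000⌋=44642; principal=180925-44642=136283; balance=2413117-136283=2276834
13. interest=⌊2276834·185/10000⌋=42121; principal=180925-42121=138804; balance=2276834-138804=2138030
14. interest=⌊2138030·185/10000⌋=39553; principal=180925-39553=141372; balance=2138030-141372=1996658
15. interest=⌊1996658·185/10000⌋=36938; principal=180925-36938=143987; balance=1996658-143987=1852671
16. interest=⌊1852671·185/10000⌋=34274; principal=180925-34274=146651; balance=1852671-146651=1706020
17. interest=⌊1706020·185/10000⌋=31561; principal=180925-31561=149364; balance=1706020-149364=1556656
18. interest=⌊1556656·185/10000⌋=28798; principal=180925-28798=152127; balance=1556656-152127=1404529
19. interest=⌊1404529·185/10000⌋=25983; principal=180925-25983=154942; balance=1404529-154942=1249587
20. interest=⌊1249587·185/10000⌋=23117; principal=180925-23117=157808; balance=1249587-157808=1091779
21. interest=⌊1091779·185/10000⌋=20197; principal=180925-20197=160728; balance=1091779-160728=931051
22. interest=⌊931051·185/10000⌋=17224; principal=180925-17224=163701; balance=931051-163701=767350
23. interest=⌊767350·185/10000⌋=14195; principal=180925-14195=166730; balance=767350-166730=600620
24. interest=⌊600620·185/10000⌋=11111; principal=180925-11111=169814; balance=600620-169814=430806
25. interest=⌊430806·185/10000⌋=7969; principal=180925-7969=172956; balance=430806-172956=257850
26. interest=⌊257850·185/10000⌋=4770; principal=180925-4770=176155; balance=257850-176155=81695
27. interest=⌊81695·185/10000⌋=1511; principal=min(180925-1511,81695)=81695; balance=81695-81695=0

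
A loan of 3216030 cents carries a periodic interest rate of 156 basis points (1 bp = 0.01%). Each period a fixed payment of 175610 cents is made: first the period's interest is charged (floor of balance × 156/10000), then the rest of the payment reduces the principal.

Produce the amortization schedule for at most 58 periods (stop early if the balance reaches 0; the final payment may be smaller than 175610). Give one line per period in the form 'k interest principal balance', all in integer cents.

1. interest=⌊3216030·156/10000⌋=50170; principal=175610-50170=125440; balance=3216030-125440=3090590
2. interest=⌊3090590·156/10000⌋=48213; principal=175610-48213=127397; balance=3090590-127397=2963193
3. interest=⌊2963193·156/10000⌋=46225; principal=175610-46225=129385; balance=2963193-129385=2833808
4. interest=⌊2833808·156/10000⌋=44207; principal=175610-44207=131403; balance=2833808-131403=2702405
5. interest=⌊2702405·156/10000⌋=42157; principal=175610-42157=133453; balance=2702405-133453=2568952
6. interest=⌊2568952·156/10000⌋=40075; principal=175610-40075=135535; balance=2568952-135535=2433417
7. interest=⌊2433417·156/10000⌋=37961; principal=175610-37961=137649; balance=2433417-137649=2295768
8. interest=⌊2295768·156/10000⌋=35813; principal=175610-35813=139797; balance=2295768-139797=2155971
9. interest=⌊2155971·156/10000⌋=33633; principal=175610-33633=141977; balance=2155971-141977=2013994
10. interest=⌊2013994·156/10000⌋=31418; principal=175610-31418=144192; balance=2013994-144192=1869802
11. interest=⌊1869802·156/10000⌋=29168; principal=175610-29168=146442; balance=1869802-146442=1723360
12. interest=⌊1723360·156/10000⌋=26884; principal=175610-26884=148726; balance=1723360-148726=1574634
13. interest=⌊1574634·156/10000⌋=24564; principal=175610-24564=151046; balance=1574634-151046=1423588
14. interest=⌊1423588·156/10000⌋=22207; principal=175610-22207=153403; balance=1423588-153403=1270185
15. interest=⌊1270185·156/10000⌋=19814; principal=175610-19814=155796; balance=1270185-155796=1114389
16. interest=⌊1114389·156/10000⌋=17384; principal=175610-17384=158226; balance=1114389-158226=956163
17. interest=⌊956163·156/10000⌋=14916; principal=175610-14916=160694; balance=956163-160694=795469
18. interest=⌊795469·156/10000⌋=12409; principal=175610-12409=163201; balance=795469-163201=632268
19. interest=⌊632268·156/10000⌋=9863; principal=175610-9863=165747; balance=632268-165747=466521
20. interest=⌊466521·156/10000⌋=7277; principal=175610-7277=168333; balance=466521-168333=298188
21. interest=⌊298188·156/10000⌋=4651; principal=175610-4651=170959; balance=298188-170959=127229
22. interest=⌊127229·156/10000⌋=1984; principal=min(175610-1984,127229)=127229; balance=127229-127229=0

1 50170 125440 3090590
2 48213 127397 2963193
3 46225 129385 2833808
4 44207 131403 2702405
5 42157 133453 2568952
6 40075 135535 2433417
7 37961 137649 2295768
8 35813 139797 2155971
9 33633 141977 2013994
10 31418 144192 1869802
11 29168 146442 1723360
12 26884 148726 1574634
13 24564 151046 1423588
14 22207 153403 1270185
15 19814 155796 1114389
16 17384 158226 956163
17 14916 160694 795469
18 12409 163201 632268
19 9863 165747 466521
20 7277 168333 298188
21 4651 170959 127229
22 1984 127229 0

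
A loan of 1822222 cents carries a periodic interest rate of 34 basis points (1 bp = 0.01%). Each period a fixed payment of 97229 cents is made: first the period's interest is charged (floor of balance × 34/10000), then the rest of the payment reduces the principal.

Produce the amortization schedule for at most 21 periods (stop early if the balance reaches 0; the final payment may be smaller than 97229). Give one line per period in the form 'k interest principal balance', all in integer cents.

1 6195 91034 1731188
2 5886 91343 1639845
3 5575 91654 1548191
4 5263 91966 1456225
5 4951 92278 1363947
6 4637 92592 1271355
7 4322 92907 1178448
8 4006 93223 1085225
9 3689 93540 991685
10 3371 93858 897827
11 3052 94177 803650
12 2732 94497 709153
13 2411 94818 614335
14 2088 95141 519194
15 1765 95464 423730
16 1440 95789 327941
17 1114 96115 231826
18 788 96441 135385
19 460 96769 38616
20 131 38616 0

1. interest=⌊1822222·34/10000⌋=6195; principal=97229-6195=91034; balance=1822222-91034=1731188
2. interest=⌊1731188·34/10000⌋=5886; principal=97229-5886=91343; balance=1731188-91343=1639845
3. interest=⌊1639845·34/10000⌋=5575; principal=97229-5575=91654; balance=1639845-91654=1548191
4. interest=⌊1548191·34/10000⌋=5263; principal=97229-5263=91966; balance=1548191-91966=1456225
5. interest=⌊1456225·34/10000⌋=4951; principal=97229-4951=92278; balance=1456225-92278=1363947
6. interest=⌊1363947·34/10000⌋=4637; principal=97229-4637=92592; balance=1363947-92592=1271355
7. interest=⌊1271355·34/10000⌋=4322; principal=97229-4322=92907; balance=1271355-92907=1178448
8. interest=⌊1178448·34/10000⌋=4006; principal=97229-4006=93223; balance=1178448-93223=1085225
9. interest=⌊1085225·34/10000⌋=3689; principal=97229-3689=93540; balance=1085225-93540=991685
10. interest=⌊991685·34/10000⌋=3371; principal=97229-3371=93858; balance=991685-93858=897827
11. interest=⌊897827·34/10000⌋=3052; principal=97229-3052=94177; balance=897827-94177=803650
12. interest=⌊803650·34/10000⌋=2732; principal=97229-2732=94497; balance=803650-94497=709153
13. interest=⌊709153·34/10000⌋=2411; principal=97229-2411=94818; balance=709153-94818=614335
14. interest=⌊614335·34/10000⌋=2088; principal=97229-2088=95141; balance=614335-95141=519194
15. interest=⌊519194·34/10000⌋=1765; principal=97229-1765=95464; balance=519194-95464=423730
16. interest=⌊423730·34/10000⌋=1440; principal=97229-1440=95789; balance=423730-95789=327941
17. interest=⌊327941·34/10000⌋=1114; principal=97229-1114=96115; balance=327941-96115=231826
18. interest=⌊231826·34/10000⌋=788; principal=97229-788=96441; balance=231826-96441=135385
19. interest=⌊135385·34/10000⌋=460; principal=97229-460=96769; balance=135385-96769=38616
20. interest=⌊38616·34/10000⌋=131; principal=min(97229-131,38616)=38616; balance=38616-38616=0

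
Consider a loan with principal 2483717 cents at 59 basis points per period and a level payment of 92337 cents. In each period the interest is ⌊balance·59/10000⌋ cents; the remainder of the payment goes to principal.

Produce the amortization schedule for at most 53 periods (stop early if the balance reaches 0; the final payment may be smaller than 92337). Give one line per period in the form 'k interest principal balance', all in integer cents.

1. interest=⌊2483717·59/10000⌋=14653; principal=92337-14653=77684; balance=2483717-77684=2406033
2. interest=⌊2406033·59/10000⌋=14195; principal=92337-14195=78142; balance=2406033-78142=2327891
3. interest=⌊2327891·59/10000⌋=13734; principal=92337-13734=78603; balance=2327891-78603=2249288
4. interest=⌊2249288·59/10000⌋=13270; principal=92337-13270=79067; balance=2249288-79067=2170221
5. interest=⌊2170221·59/10000⌋=12804; principal=92337-12804=79533; balance=2170221-79533=2090688
6. interest=⌊2090688·59/10000⌋=12335; principal=92337-12335=80002; balance=2090688-80002=2010686
7. interest=⌊2010686·59/10000⌋=11863; principal=92337-11863=80474; balance=2010686-80474=1930212
8. interest=⌊1930212·59/10000⌋=11388; principal=92337-11388=80949; balance=1930212-80949=1849263
9. interest=⌊1849263·59/10000⌋=10910; principal=92337-10910=81427; balance=1849263-81427=1767836
10. interest=⌊1767836·59/10000⌋=10430; principal=92337-10430=81907; balance=1767836-81907=1685929
11. interest=⌊1685929·59/10000⌋=9946; principal=92337-9946=82391; balance=1685929-82391=1603538
12. interest=⌊1603538·59/10000⌋=9460; principal=92337-9460=82877; balance=1603538-82877=1520661
13. interest=⌊1520661·59/10000⌋=8971; principal=92337-8971=83366; balance=1520661-83366=1437295
14. interest=⌊1437295·59/10000⌋=8480; principal=92337-8480=83857; balance=1437295-83857=1353438
15. interest=⌊1353438·59/10000⌋=7985; principal=92337-7985=84352; balance=1353438-84352=1269086
16. interest=⌊1269086·59/10000⌋=7487; principal=92337-7487=84850; balance=1269086-84850=1184236
17. interest=⌊1184236·59/10000⌋=6986; principal=92337-6986=85351; balance=1184236-85351=1098885
18. interest=⌊1098885·59/10000⌋=6483; principal=92337-6483=85854; balance=1098885-85854=1013031
19. interest=⌊1013031·59/10000⌋=5976; principal=92337-5976=86361; balance=1013031-86361=926670
20. interest=⌊926670·59/10000⌋=5467; principal=92337-5467=86870; balance=926670-86870=839800
21. interest=⌊839800·59/10000⌋=4954; principal=92337-4954=87383; balance=839800-87383=752417
22. interest=⌊752417·59/10000⌋=4439; principal=92337-4439=87898; balance=752417-87898=664519
23. interest=⌊664519·59/10000⌋=3920; principal=92337-3920=88417; balance=664519-88417=576102
24. interest=⌊576102·59/10000⌋=3399; principal=92337-3399=88938; balance=576102-88938=487164
25. interest=⌊487164·59/10000⌋=2874; principal=92337-2874=89463; balance=487164-89463=397701
26. interest=⌊397701·59/10000⌋=2346; principal=92337-2346=89991; balance=397701-89991=307710
27. interest=⌊307710·59/10000⌋=1815; principal=92337-1815=90522; balance=307710-90522=217188
28. interest=⌊217188·59/10000⌋=1281; principal=92337-1281=91056; balance=217188-91056=126132
29. interest=⌊126132·59/10000⌋=744; principal=92337-744=91593; balance=126132-91593=34539
30. interest=⌊34539·59/10000⌋=203; principal=min(92337-203,34539)=34539; balance=34539-34539=0

1 14653 77684 2406033
2 14195 78142 2327891
3 13734 78603 2249288
4 13270 79067 2170221
5 12804 79533 2090688
6 12335 80002 2010686
7 11863 80474 1930212
8 11388 80949 1849263
9 10910 81427 1767836
10 10430 81907 1685929
11 9946 82391 1603538
12 9460 82877 1520661
13 8971 83366 1437295
14 8480 83857 1353438
15 7985 84352 1269086
16 7487 84850 1184236
17 6986 85351 1098885
18 6483 85854 1013031
19 5976 86361 926670
20 5467 86870 839800
21 4954 87383 752417
22 4439 87898 664519
23 3920 88417 576102
24 3399 88938 487164
25 2874 89463 397701
26 2346 89991 307710
27 1815 90522 217188
28 1281 91056 126132
29 744 91593 34539
30 203 34539 0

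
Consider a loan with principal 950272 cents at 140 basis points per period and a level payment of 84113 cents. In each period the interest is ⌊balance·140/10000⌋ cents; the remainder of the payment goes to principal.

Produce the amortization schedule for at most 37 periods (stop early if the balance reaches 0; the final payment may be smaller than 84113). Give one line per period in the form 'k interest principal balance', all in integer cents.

1 13303 70810 879462
2 12312 71801 807661
3 11307 72806 734855
4 10287 73826 661029
5 9254 74859 586170
6 8206 75907 510263
7 7143 76970 433293
8 6066 78047 355246
9 4973 79140 276106
10 3865 80248 195858
11 2742 81371 114487
12 1602 82511 31976
13 447 31976 0

1. interest=⌊950272·140/10000⌋=13303; principal=84113-13303=70810; balance=950272-70810=879462
2. interest=⌊879462·140/10000⌋=12312; principal=84113-12312=71801; balance=879462-71801=807661
3. interest=⌊807661·140/10000⌋=11307; principal=84113-11307=72806; balance=807661-72806=734855
4. interest=⌊734855·140/10000⌋=10287; principal=84113-10287=73826; balance=734855-73826=661029
5. interest=⌊661029·140/10000⌋=9254; principal=84113-9254=74859; balance=661029-74859=586170
6. interest=⌊586170·140/10000⌋=8206; principal=84113-8206=75907; balance=586170-75907=510263
7. interest=⌊510263·140/10000⌋=7143; principal=84113-7143=76970; balance=510263-76970=433293
8. interest=⌊433293·140/10000⌋=6066; principal=84113-6066=78047; balance=433293-78047=355246
9. interest=⌊355246·140/10000⌋=4973; principal=84113-4973=79140; balance=355246-79140=276106
10. interest=⌊276106·140/10000⌋=3865; principal=84113-3865=80248; balance=276106-80248=195858
11. interest=⌊195858·140/10000⌋=2742; principal=84113-2742=81371; balance=195858-81371=114487
12. interest=⌊114487·140/10000⌋=1602; principal=84113-1602=82511; balance=114487-82511=31976
13. interest=⌊31976·140/10000⌋=447; principal=min(84113-447,31976)=31976; balance=31976-31976=0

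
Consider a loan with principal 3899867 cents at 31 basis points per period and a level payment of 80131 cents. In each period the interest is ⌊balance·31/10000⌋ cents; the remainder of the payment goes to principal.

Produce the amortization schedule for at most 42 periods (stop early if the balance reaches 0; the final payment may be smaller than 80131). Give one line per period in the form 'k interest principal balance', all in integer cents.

1 12089 68042 3831825
2 11878 68253 3763572
3 11667 68464 3695108
4 11454 68677 3626431
5 11241 68890 3557541
6 11028 69103 3488438
7 10814 69317 3419121
8 10599 69532 3349589
9 10383 69748 3279841
10 10167 69964 3209877
11 9950 70181 3139696
12 9733 70398 3069298
13 9514 70617 2998681
14 9295 70836 2927845
15 9076 71055 2856790
16 8856 71275 2785515
17 8635 71496 2714019
18 8413 71718 2642301
19 8191 71940 2570361
20 7968 72163 2498198
21 7744 72387 2425811
22 7520 72611 2353200
23 7294 72837 2280363
24 7069 73062 2207301
25 6842 73289 2134012
26 6615 73516 2060496
27 6387 73744 1986752
28 6158 73973 1912779
29 5929 74202 1838577
30 5699 74432 1764145
31 5468 74663 1689482
32 5237 74894 1614588
33 5005 75126 1539462
34 4772 75359 1464103
35 4538 75593 1388510
36 4304 75827 1312683
37 4069 76062 1236621
38 3833 76298 1160323
39 3597 76534 1083789
40 3359 76772 1007017
41 3121 77010 930007
42 2883 77248 852759

1. interest=⌊3899867·31/10000⌋=12089; principal=80131-12089=68042; balance=3899867-68042=3831825
2. interest=⌊3831825·31/10000⌋=11878; principal=80131-11878=68253; balance=3831825-68253=3763572
3. interest=⌊3763572·31/10000⌋=11667; principal=80131-11667=68464; balance=3763572-68464=3695108
4. interest=⌊3695108·31/10000⌋=11454; principal=80131-11454=68677; balance=3695108-68677=3626431
5. interest=⌊3626431·31/10000⌋=11241; principal=80131-11241=68890; balance=3626431-68890=3557541
6. interest=⌊3557541·31/10000⌋=11028; principal=80131-11028=69103; balance=3557541-69103=3488438
7. interest=⌊3488438·31/10000⌋=10814; principal=80131-10814=69317; balance=3488438-69317=3419121
8. interest=⌊3419121·31/10000⌋=10599; principal=80131-10599=69532; balance=3419121-69532=3349589
9. interest=⌊3349589·31/10000⌋=10383; principal=80131-10383=69748; balance=3349589-69748=3279841
10. interest=⌊3279841·31/10000⌋=10167; principal=80131-10167=69964; balance=3279841-69964=3209877
11. interest=⌊3209877·31/10000⌋=9950; principal=80131-9950=70181; balance=3209877-70181=3139696
12. interest=⌊3139696·31/10000⌋=9733; principal=80131-9733=70398; balance=3139696-70398=3069298
13. interest=⌊3069298·31/10000⌋=9514; principal=80131-9514=70617; balance=3069298-70617=2998681
14. interest=⌊2998681·31/10000⌋=9295; principal=80131-9295=70836; balance=2998681-70836=2927845
15. interest=⌊2927845·31/10000⌋=9076; principal=80131-9076=71055; balance=2927845-71055=2856790
16. interest=⌊2856790·31/10000⌋=8856; principal=80131-8856=71275; balance=2856790-71275=2785515
17. interest=⌊2785515·31/10000⌋=8635; principal=80131-8635=71496; balance=2785515-71496=2714019
18. interest=⌊2714019·31/10000⌋=8413; principal=80131-8413=71718; balance=2714019-71718=2642301
19. interest=⌊2642301·31/10000⌋=8191; principal=80131-8191=71940; balance=2642301-71940=2570361
20. interest=⌊2570361·31/10000⌋=7968; principal=80131-7968=72163; balance=2570361-72163=2498198
21. interest=⌊2498198·31/10000⌋=7744; principal=80131-7744=72387; balance=2498198-72387=2425811
22. interest=⌊2425811·31/10000⌋=7520; principal=80131-7520=72611; balance=2425811-72611=2353200
23. interest=⌊2353200·31/10000⌋=7294; principal=80131-7294=72837; balance=2353200-72837=2280363
24. interest=⌊2280363·31/10000⌋=7069; principal=80131-7069=73062; balance=2280363-73062=2207301
25. interest=⌊2207301·31/10000⌋=6842; principal=80131-6842=73289; balance=2207301-73289=2134012
26. interest=⌊2134012·31/10000⌋=6615; principal=80131-6615=73516; balance=2134012-73516=2060496
27. interest=⌊2060496·31/10000⌋=6387; principal=80131-6387=73744; balance=2060496-73744=1986752
28. interest=⌊1986752·31/10000⌋=6158; principal=80131-6158=73973; balance=1986752-73973=1912779
29. interest=⌊1912779·31/10000⌋=5929; principal=80131-5929=74202; balance=1912779-74202=1838577
30. interest=⌊1838577·31/10000⌋=5699; principal=80131-5699=74432; balance=1838577-74432=1764145
31. interest=⌊1764145·31/10000⌋=5468; principal=80131-5468=74663; balance=1764145-74663=1689482
32. interest=⌊1689482·31/10000⌋=5237; principal=80131-5237=74894; balance=1689482-74894=1614588
33. interest=⌊1614588·31/10000⌋=5005; principal=80131-5005=75126; balance=1614588-75126=1539462
34. interest=⌊1539462·31/10000⌋=4772; principal=80131-4772=75359; balance=1539462-75359=1464103
35. interest=⌊1464103·31/10000⌋=4538; principal=80131-4538=75593; balance=1464103-75593=1388510
36. interest=⌊1388510·31/10000⌋=4304; principal=80131-4304=75827; balance=1388510-75827=1312683
37. interest=⌊1312683·31/10000⌋=4069; principal=80131-4069=76062; balance=1312683-76062=1236621
38. interest=⌊1236621·31/10000⌋=3833; principal=80131-3833=76298; balance=1236621-76298=1160323
39. interest=⌊1160323·31/10000⌋=3597; principal=80131-3597=76534; balance=1160323-76534=1083789
40. interest=⌊1083789·31/10000⌋=3359; principal=80131-3359=76772; balance=1083789-76772=1007017
41. interest=⌊1007017·31/10000⌋=3121; principal=80131-3121=77010; balance=1007017-77010=930007
42. interest=⌊930007·31/10000⌋=2883; principal=80131-2883=77248; balance=930007-77248=852759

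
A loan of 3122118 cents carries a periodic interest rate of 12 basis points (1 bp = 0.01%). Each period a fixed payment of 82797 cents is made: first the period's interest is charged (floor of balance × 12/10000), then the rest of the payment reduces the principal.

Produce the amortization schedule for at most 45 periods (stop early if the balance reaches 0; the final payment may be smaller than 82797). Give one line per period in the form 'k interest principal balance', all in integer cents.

1. interest=⌊3122118·12/10000⌋=3746; principal=82797-3746=79051; balance=3122118-79051=3043067
2. interest=⌊3043067·12/10000⌋=3651; principal=82797-3651=79146; balance=3043067-79146=2963921
3. interest=⌊2963921·12/10000⌋=3556; principal=82797-3556=79241; balance=2963921-79241=2884680
4. interest=⌊2884680·12/10000⌋=3461; principal=82797-3461=79336; balance=2884680-79336=2805344
5. interest=⌊2805344·12/10000⌋=3366; principal=82797-3366=79431; balance=2805344-79431=2725913
6. interest=⌊2725913·12/10000⌋=3271; principal=82797-3271=79526; balance=2725913-79526=2646387
7. interest=⌊2646387·12/10000⌋=3175; principal=82797-3175=79622; balance=2646387-79622=2566765
8. interest=⌊2566765·12/10000⌋=3080; principal=82797-3080=79717; balance=2566765-79717=2487048
9. interest=⌊2487048·12/10000⌋=2984; principal=82797-2984=79813; balance=2487048-79813=2407235
10. interest=⌊2407235·12/10000⌋=2888; principal=82797-2888=79909; balance=2407235-79909=2327326
11. interest=⌊2327326·12/10000⌋=2792; principal=82797-2792=80005; balance=2327326-80005=2247321
12. interest=⌊2247321·12/10000⌋=2696; principal=82797-2696=80101; balance=2247321-80101=2167220
13. interest=⌊2167220·12/10000⌋=2600; principal=82797-2600=80197; balance=2167220-80197=2087023
14. interest=⌊2087023·12/10000⌋=2504; principal=82797-2504=80293; balance=2087023-80293=2006730
15. interest=⌊2006730·12/10000⌋=2408; principal=82797-2408=80389; balance=2006730-80389=1926341
16. interest=⌊1926341·12/10000⌋=2311; principal=82797-2311=80486; balance=1926341-80486=1845855
17. interest=⌊1845855·12/10000⌋=2215; principal=82797-2215=80582; balance=1845855-80582=1765273
18. interest=⌊1765273·12/10000⌋=2118; principal=82797-2118=80679; balance=1765273-80679=1684594
19. interest=⌊1684594·12/10000⌋=2021; principal=82797-2021=80776; balance=1684594-80776=1603818
20. interest=⌊1603818·12/10000⌋=1924; principal=82797-1924=80873; balance=1603818-80873=1522945
21. interest=⌊1522945·12/10000⌋=1827; principal=82797-1827=80970; balance=1522945-80970=1441975
22. interest=⌊1441975·12/10000⌋=1730; principal=82797-1730=81067; balance=1441975-81067=1360908
23. interest=⌊1360908·12/10000⌋=1633; principal=82797-1633=81164; balance=1360908-81164=1279744
24. interest=⌊1279744·12/10000⌋=1535; principal=82797-1535=81262; balance=1279744-81262=1198482
25. interest=⌊1198482·12/10000⌋=1438; principal=82797-1438=81359; balance=1198482-81359=1117123
26. interest=⌊1117123·12/10000⌋=1340; principal=82797-1340=81457; balance=1117123-81457=1035666
27. interest=⌊1035666·12/10000⌋=1242; principal=82797-1242=81555; balance=1035666-81555=954111
28. interest=⌊954111·12/10000⌋=1144; principal=82797-1144=81653; balance=954111-81653=872458
29. interest=⌊872458·12/10000⌋=1046; principal=82797-1046=81751; balance=872458-81751=790707
30. interest=⌊790707·12/10000⌋=948; principal=82797-948=81849; balance=790707-81849=708858
31. interest=⌊708858·12/10000⌋=850; principal=82797-850=81947; balance=708858-81947=626911
32. interest=⌊626911·12/10000⌋=752; principal=82797-752=82045; balance=626911-82045=544866
33. interest=⌊544866·12/10000⌋=653; principal=82797-653=82144; balance=544866-82144=462722
34. interest=⌊462722·12/10000⌋=555; principal=82797-555=82242; balance=462722-82242=380480
35. interest=⌊380480·12/10000⌋=456; principal=82797-456=82341; balance=380480-82341=298139
36. interest=⌊298139·12/10000⌋=357; principal=82797-357=82440; balance=298139-82440=215699
37. interest=⌊215699·12/10000⌋=258; principal=82797-258=82539; balance=215699-82539=133160
38. interest=⌊133160·12/10000⌋=159; principal=82797-159=82638; balance=133160-82638=50522
39. interest=⌊50522·12/10000⌋=60; principal=min(82797-60,50522)=50522; balance=50522-50522=0

1 3746 79051 3043067
2 3651 79146 2963921
3 3556 79241 2884680
4 3461 79336 2805344
5 3366 79431 2725913
6 3271 79526 2646387
7 3175 79622 2566765
8 3080 79717 2487048
9 2984 79813 2407235
10 2888 79909 2327326
11 2792 80005 2247321
12 2696 80101 2167220
13 2600 80197 2087023
14 2504 80293 2006730
15 2408 80389 1926341
16 2311 80486 1845855
17 2215 80582 1765273
18 2118 80679 1684594
19 2021 80776 1603818
20 1924 80873 1522945
21 1827 80970 1441975
22 1730 81067 1360908
23 1633 81164 1279744
24 1535 81262 1198482
25 1438 81359 1117123
26 1340 81457 1035666
27 1242 81555 954111
28 1144 81653 872458
29 1046 81751 790707
30 948 81849 708858
31 850 81947 626911
32 752 82045 544866
33 653 82144 462722
34 555 82242 380480
35 456 82341 298139
36 357 82440 215699
37 258 82539 133160
38 159 82638 50522
39 60 50522 0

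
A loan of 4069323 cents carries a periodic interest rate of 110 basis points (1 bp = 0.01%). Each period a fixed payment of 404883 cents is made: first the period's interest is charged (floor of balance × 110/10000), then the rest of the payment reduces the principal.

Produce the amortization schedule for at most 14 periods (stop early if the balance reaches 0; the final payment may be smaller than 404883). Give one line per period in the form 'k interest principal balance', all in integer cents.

1. interest=⌊4069323·110/10000⌋=44762; principal=404883-44762=360121; balance=4069323-360121=3709202
2. interest=⌊3709202·110/10000⌋=40801; principal=404883-40801=364082; balance=3709202-364082=3345120
3. interest=⌊3345120·110/10000⌋=36796; principal=404883-36796=368087; balance=3345120-368087=2977033
4. interest=⌊2977033·110/10000⌋=32747; principal=404883-32747=372136; balance=2977033-372136=2604897
5. interest=⌊2604897·110/10000⌋=28653; principal=404883-28653=376230; balance=2604897-376230=2228667
6. interest=⌊2228667·110/10000⌋=24515; principal=404883-24515=380368; balance=2228667-380368=1848299
7. interest=⌊1848299·110/10000⌋=20331; principal=404883-20331=384552; balance=1848299-384552=1463747
8. interest=⌊1463747·110/10000⌋=16101; principal=404883-16101=388782; balance=1463747-388782=1074965
9. interest=⌊1074965·110/10000⌋=11824; principal=404883-11824=393059; balance=1074965-393059=681906
10. interest=⌊681906·110/10000⌋=7500; principal=404883-7500=397383; balance=681906-397383=284523
11. interest=⌊284523·110/10000⌋=3129; principal=min(404883-3129,284523)=284523; balance=284523-284523=0

1 44762 360121 3709202
2 40801 364082 3345120
3 36796 368087 2977033
4 32747 372136 2604897
5 28653 376230 2228667
6 24515 380368 1848299
7 20331 384552 1463747
8 16101 388782 1074965
9 11824 393059 681906
10 7500 397383 284523
11 3129 284523 0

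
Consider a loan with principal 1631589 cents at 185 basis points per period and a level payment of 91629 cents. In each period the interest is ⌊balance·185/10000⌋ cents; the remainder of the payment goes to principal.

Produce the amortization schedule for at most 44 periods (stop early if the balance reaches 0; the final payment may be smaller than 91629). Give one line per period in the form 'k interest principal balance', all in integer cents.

1. interest=⌊1631589·185/10000⌋=30184; principal=91629-30184=61445; balance=1631589-61445=1570144
2. interest=⌊1570144·185/10000⌋=29047; principal=91629-29047=62582; balance=1570144-62582=1507562
3. interest=⌊1507562·185/10000⌋=27889; principal=91629-27889=63740; balance=1507562-63740=1443822
4. interest=⌊1443822·185/10000⌋=26710; principal=91629-26710=64919; balance=1443822-64919=1378903
5. interest=⌊1378903·185/10000⌋=25509; principal=91629-25509=66120; balance=1378903-66120=1312783
6. interest=⌊1312783·185/10000⌋=24286; principal=91629-24286=67343; balance=1312783-67343=1245440
7. interest=⌊1245440·185/10000⌋=23040; principal=91629-23040=68589; balance=1245440-68589=1176851
8. interest=⌊1176851·185/10000⌋=21771; principal=91629-21771=69858; balance=1176851-69858=1106993
9. interest=⌊1106993·185/10000⌋=20479; principal=91629-20479=71150; balance=1106993-71150=1035843
10. interest=⌊1035843·185/10000⌋=19163; principal=91629-19163=72466; balance=1035843-72466=963377
11. interest=⌊963377·185/10000⌋=17822; principal=91629-17822=73807; balance=963377-73807=889570
12. interest=⌊889570·185/10000⌋=16457; principal=91629-16457=75172; balance=889570-75172=814398
13. interest=⌊814398·185/10000⌋=15066; principal=91629-15066=76563; balance=814398-76563=737835
14. interest=⌊737835·185/10000⌋=13649; principal=91629-13649=77980; balance=737835-77980=659855
15. interest=⌊659855·185/10000⌋=12207; principal=91629-12207=79422; balance=659855-79422=580433
16. interest=⌊580433·185/10000⌋=10738; principal=91629-10738=80891; balance=580433-80891=499542
17. interest=⌊499542·185/10000⌋=9241; principal=91629-9241=82388; balance=499542-82388=417154
18. interest=⌊417154·185/10000⌋=7717; principal=91629-7717=83912; balance=417154-83912=333242
19. interest=⌊333242·185/10000⌋=6164; principal=91629-6164=85465; balance=333242-85465=247777
20. interest=⌊247777·185/10000⌋=4583; principal=91629-4583=87046; balance=247777-87046=160731
21. interest=⌊160731·185/10000⌋=2973; principal=91629-2973=88656; balance=160731-88656=72075
22. interest=⌊72075·185/10000⌋=1333; principal=min(91629-1333,72075)=72075; balance=72075-72075=0

1 30184 61445 1570144
2 29047 62582 1507562
3 27889 63740 1443822
4 26710 64919 1378903
5 25509 66120 1312783
6 24286 67343 1245440
7 23040 68589 1176851
8 21771 69858 1106993
9 20479 71150 1035843
10 19163 72466 963377
11 17822 73807 889570
12 16457 75172 814398
13 15066 76563 737835
14 13649 77980 659855
15 12207 79422 580433
16 10738 80891 499542
17 9241 82388 417154
18 7717 83912 333242
19 6164 85465 247777
20 4583 87046 160731
21 2973 88656 72075
22 1333 72075 0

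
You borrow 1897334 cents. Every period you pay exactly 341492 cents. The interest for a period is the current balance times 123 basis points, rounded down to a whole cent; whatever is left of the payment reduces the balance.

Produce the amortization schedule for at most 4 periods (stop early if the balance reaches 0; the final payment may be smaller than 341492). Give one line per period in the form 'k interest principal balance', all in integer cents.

1. interest=⌊1897334·123/10000⌋=23337; principal=341492-23337=318155; balance=1897334-318155=1579179
2. interest=⌊1579179·123/10000⌋=19423; principal=341492-19423=322069; balance=1579179-322069=1257110
3. interest=⌊1257110·123/10000⌋=15462; principal=341492-15462=326030; balance=1257110-326030=931080
4. interest=⌊931080·123/10000⌋=11452; principal=341492-11452=330040; balance=931080-330040=601040

1 23337 318155 1579179
2 19423 322069 1257110
3 15462 326030 931080
4 11452 330040 601040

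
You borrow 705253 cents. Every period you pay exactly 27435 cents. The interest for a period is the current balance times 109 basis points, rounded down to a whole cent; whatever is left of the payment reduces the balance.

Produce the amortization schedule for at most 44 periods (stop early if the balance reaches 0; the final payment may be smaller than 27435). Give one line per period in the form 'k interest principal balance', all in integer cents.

1 7687 19748 685505
2 7472 19963 665542
3 7254 20181 645361
4 7034 20401 624960
5 6812 20623 604337
6 6587 20848 583489
7 6360 21075 562414
8 6130 21305 541109
9 5898 21537 519572
10 5663 21772 497800
11 5426 22009 475791
12 5186 22249 453542
13 4943 22492 431050
14 4698 22737 408313
15 4450 22985 385328
16 4200 23235 362093
17 3946 23489 338604
18 3690 23745 314859
19 3431 24004 290855
20 3170 24265 266590
21 2905 24530 242060
22 2638 24797 217263
23 2368 25067 192196
24 2094 25341 166855
25 1818 25617 141238
26 1539 25896 115342
27 1257 26178 89164
28 971 26464 62700
29 683 26752 35948
30 391 27044 8904
31 97 8904 0

1. interest=⌊705253·109/10000⌋=7687; principal=27435-7687=19748; balance=705253-19748=685505
2. interest=⌊685505·109/10000⌋=7472; principal=27435-7472=19963; balance=685505-19963=665542
3. interest=⌊665542·109/10000⌋=7254; principal=27435-7254=20181; balance=665542-20181=645361
4. interest=⌊645361·109/10000⌋=7034; principal=27435-7034=20401; balance=645361-20401=624960
5. interest=⌊624960·109/10000⌋=6812; principal=27435-6812=20623; balance=624960-20623=604337
6. interest=⌊604337·109/10000⌋=6587; principal=27435-6587=20848; balance=604337-20848=583489
7. interest=⌊583489·109/10000⌋=6360; principal=27435-6360=21075; balance=583489-21075=562414
8. interest=⌊562414·109/10000⌋=6130; principal=27435-6130=21305; balance=562414-21305=541109
9. interest=⌊541109·109/10000⌋=5898; principal=27435-5898=21537; balance=541109-21537=519572
10. interest=⌊519572·109/10000⌋=5663; principal=27435-5663=21772; balance=519572-21772=497800
11. interest=⌊497800·109/10000⌋=5426; principal=27435-5426=22009; balance=497800-22009=475791
12. interest=⌊475791·109/10000⌋=5186; principal=27435-5186=22249; balance=475791-22249=453542
13. interest=⌊453542·109/10000⌋=4943; principal=27435-4943=22492; balance=453542-22492=431050
14. interest=⌊431050·109/10000⌋=4698; principal=27435-4698=22737; balance=431050-22737=408313
15. interest=⌊408313·109/10000⌋=4450; principal=27435-4450=22985; balance=408313-22985=385328
16. interest=⌊385328·109/10000⌋=4200; principal=27435-4200=23235; balance=385328-23235=362093
17. interest=⌊362093·109/10000⌋=3946; principal=27435-3946=23489; balance=362093-23489=338604
18. interest=⌊338604·109/10000⌋=3690; principal=27435-3690=23745; balance=338604-23745=314859
19. interest=⌊314859·109/10000⌋=3431; principal=27435-3431=24004; balance=314859-24004=290855
20. interest=⌊290855·109/10000⌋=3170; principal=27435-3170=24265; balance=290855-24265=266590
21. interest=⌊266590·109/10000⌋=2905; principal=27435-2905=24530; balance=266590-24530=242060
22. interest=⌊242060·109/10000⌋=2638; principal=27435-2638=24797; balance=242060-24797=217263
23. interest=⌊217263·109/10000⌋=2368; principal=27435-2368=25067; balance=217263-25067=192196
24. interest=⌊192196·109/10000⌋=2094; principal=27435-2094=25341; balance=192196-25341=166855
25. interest=⌊166855·109/10000⌋=1818; principal=27435-1818=25617; balance=166855-25617=141238
26. interest=⌊141238·109/10000⌋=1539; principal=27435-1539=25896; balance=141238-25896=115342
27. interest=⌊115342·109/10000⌋=1257; principal=27435-1257=26178; balance=115342-26178=89164
28. interest=⌊89164·109/10000⌋=971; principal=27435-971=26464; balance=89164-26464=62700
29. interest=⌊62700·109/10000⌋=683; principal=27435-683=26752; balance=62700-26752=35948
30. interest=⌊35948·109/10000⌋=391; principal=27435-391=27044; balance=35948-27044=8904
31. interest=⌊8904·109/10000⌋=97; principal=min(27435-97,8904)=8904; balance=8904-8904=0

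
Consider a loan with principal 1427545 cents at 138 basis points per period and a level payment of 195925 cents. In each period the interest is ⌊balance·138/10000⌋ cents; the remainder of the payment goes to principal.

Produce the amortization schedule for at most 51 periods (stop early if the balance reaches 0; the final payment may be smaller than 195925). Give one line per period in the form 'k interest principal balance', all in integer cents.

1. interest=⌊1427545·138/10000⌋=19700; principal=195925-19700=176225; balance=1427545-176225=1251320
2. interest=⌊1251320·138/10000⌋=17268; principal=195925-17268=178657; balance=1251320-178657=1072663
3. interest=⌊1072663·138/10000⌋=14802; principal=195925-14802=181123; balance=1072663-181123=891540
4. interest=⌊891540·138/10000⌋=12303; principal=195925-12303=183622; balance=891540-183622=707918
5. interest=⌊707918·138/10000⌋=9769; principal=195925-9769=186156; balance=707918-186156=521762
6. interest=⌊521762·138/10000⌋=7200; principal=195925-7200=188725; balance=521762-188725=333037
7. interest=⌊333037·138/10000⌋=4595; principal=195925-4595=191330; balance=333037-191330=141707
8. interest=⌊141707·138/10000⌋=1955; principal=min(195925-1955,141707)=141707; balance=141707-141707=0

1 19700 176225 1251320
2 17268 178657 1072663
3 14802 181123 891540
4 12303 183622 707918
5 9769 186156 521762
6 7200 188725 333037
7 4595 191330 141707
8 1955 141707 0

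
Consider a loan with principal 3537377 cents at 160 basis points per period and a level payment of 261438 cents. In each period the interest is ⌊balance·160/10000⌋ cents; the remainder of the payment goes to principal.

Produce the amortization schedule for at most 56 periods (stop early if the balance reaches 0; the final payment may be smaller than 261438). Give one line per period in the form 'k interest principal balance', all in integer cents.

1. interest=⌊3537377·160/10000⌋=56598; principal=261438-56598=204840; balance=3537377-204840=3332537
2. interest=⌊3332537·160/10000⌋=53320; principal=261438-53320=208118; balance=3332537-208118=3124419
3. interest=⌊3124419·160/10000⌋=49990; principal=261438-49990=211448; balance=3124419-211448=2912971
4. interest=⌊2912971·160/10000⌋=46607; principal=261438-46607=214831; balance=2912971-214831=2698140
5. interest=⌊2698140·160/10000⌋=43170; principal=261438-43170=218268; balance=2698140-218268=2479872
6. interest=⌊2479872·160/10000⌋=39677; principal=261438-39677=221761; balance=2479872-221761=2258111
7. interest=⌊2258111·160/10000⌋=36129; principal=261438-36129=225309; balance=2258111-225309=2032802
8. interest=⌊2032802·160/10000⌋=32524; principal=261438-32524=228914; balance=2032802-228914=1803888
9. interest=⌊1803888·160/10000⌋=28862; principal=261438-28862=232576; balance=1803888-232576=1571312
10. interest=⌊1571312·160/10000⌋=25140; principal=261438-25140=236298; balance=1571312-236298=1335014
11. interest=⌊1335014·160/10000⌋=21360; principal=261438-21360=240078; balance=1335014-240078=1094936
12. interest=⌊1094936·160/10000⌋=17518; principal=261438-17518=243920; balance=1094936-243920=851016
13. interest=⌊851016·160/10000⌋=13616; principal=261438-13616=247822; balance=851016-247822=603194
14. interest=⌊603194·160/10000⌋=9651; principal=261438-9651=251787; balance=603194-251787=351407
15. interest=⌊351407·160/10000⌋=5622; principal=261438-5622=255816; balance=351407-255816=95591
16. interest=⌊95591·160/10000⌋=1529; principal=min(261438-1529,95591)=95591; balance=95591-95591=0

1 56598 204840 3332537
2 53320 208118 3124419
3 49990 211448 2912971
4 46607 214831 2698140
5 43170 218268 2479872
6 39677 221761 2258111
7 36129 225309 2032802
8 32524 228914 1803888
9 28862 232576 1571312
10 25140 236298 1335014
11 21360 240078 1094936
12 17518 243920 851016
13 13616 247822 603194
14 9651 251787 351407
15 5622 255816 95591
16 1529 95591 0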